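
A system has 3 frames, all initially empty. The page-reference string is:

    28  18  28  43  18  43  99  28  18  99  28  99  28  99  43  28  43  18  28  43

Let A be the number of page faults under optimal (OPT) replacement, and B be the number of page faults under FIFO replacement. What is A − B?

Under OPT: F F . F . . F . . . . . . . F . . . . . → 5 faults.
Under FIFO: F F . F . . F F F . . . . . F . . . . . → 7 faults.
A − B = 5 − 7 = -2.

-2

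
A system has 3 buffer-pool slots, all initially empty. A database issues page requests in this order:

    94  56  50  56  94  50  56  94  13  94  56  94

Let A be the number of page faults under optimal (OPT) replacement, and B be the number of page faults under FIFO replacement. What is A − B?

Under OPT: F F F . . . . . F . . . → 4 faults.
Under FIFO: F F F . . . . . F F F . → 6 faults.
A − B = 4 − 6 = -2.

-2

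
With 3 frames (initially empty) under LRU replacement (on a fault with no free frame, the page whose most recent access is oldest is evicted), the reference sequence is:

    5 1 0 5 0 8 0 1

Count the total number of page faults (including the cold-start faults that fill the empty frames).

5

5 -> fault, frames {5}
1 -> fault, frames {5,1}
0 -> fault, frames {5,1,0}
5 -> hit
0 -> hit
8 -> fault, evict 1, frames {5,0,8}
0 -> hit
1 -> fault, evict 5, frames {8,0,1}
Page faults: 5.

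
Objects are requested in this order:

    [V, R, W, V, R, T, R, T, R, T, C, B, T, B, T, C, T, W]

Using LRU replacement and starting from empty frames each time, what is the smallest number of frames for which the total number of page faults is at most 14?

2

f=1: 18 faults
f=2: 11 faults
f=3: 7 faults
f=4: 7 faults
f=5: 7 faults
f=6: 6 faults
Smallest f with faults ≤ 14 is 2.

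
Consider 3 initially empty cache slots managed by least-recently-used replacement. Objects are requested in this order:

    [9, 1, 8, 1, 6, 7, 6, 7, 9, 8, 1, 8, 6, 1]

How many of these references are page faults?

9

9 -> fault, frames (9)
1 -> fault, frames (9 1)
8 -> fault, frames (9 1 8)
1 -> hit
6 -> fault, evict 9, frames (8 1 6)
7 -> fault, evict 8, frames (1 6 7)
6 -> hit
7 -> hit
9 -> fault, evict 1, frames (6 7 9)
8 -> fault, evict 6, frames (7 9 8)
1 -> fault, evict 7, frames (9 8 1)
8 -> hit
6 -> fault, evict 9, frames (1 8 6)
1 -> hit
Page faults: 9.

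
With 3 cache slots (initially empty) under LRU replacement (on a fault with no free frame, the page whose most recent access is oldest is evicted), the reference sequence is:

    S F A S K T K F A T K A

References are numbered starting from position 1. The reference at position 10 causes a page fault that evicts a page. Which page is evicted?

pos 1: S -> fault, frames [S]
pos 2: F -> fault, frames [S, F]
pos 3: A -> fault, frames [S, F, A]
pos 4: S -> hit
pos 5: K -> fault, evict F, frames [A, S, K]
pos 6: T -> fault, evict A, frames [S, K, T]
pos 7: K -> hit
pos 8: F -> fault, evict S, frames [T, K, F]
pos 9: A -> fault, evict T, frames [K, F, A]
pos 10: T -> fault, evict K, frames [F, A, T]
At position 10, page K is evicted.

K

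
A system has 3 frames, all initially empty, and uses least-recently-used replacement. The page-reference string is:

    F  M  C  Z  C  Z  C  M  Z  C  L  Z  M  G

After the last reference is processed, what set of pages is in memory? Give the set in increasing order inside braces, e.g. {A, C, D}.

{G, M, Z}

F -> miss, frames (F)
M -> miss, frames (F M)
C -> miss, frames (F M C)
Z -> miss, evict F, frames (M C Z)
C -> hit
Z -> hit
C -> hit
M -> hit
Z -> hit
C -> hit
L -> miss, evict M, frames (Z C L)
Z -> hit
M -> miss, evict C, frames (L Z M)
G -> miss, evict L, frames (Z M G)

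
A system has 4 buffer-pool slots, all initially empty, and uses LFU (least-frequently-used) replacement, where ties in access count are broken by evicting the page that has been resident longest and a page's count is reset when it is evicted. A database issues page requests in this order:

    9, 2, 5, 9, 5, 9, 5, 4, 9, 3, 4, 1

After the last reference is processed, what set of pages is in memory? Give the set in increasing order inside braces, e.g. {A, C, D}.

9 -> fault, frames [9]
2 -> fault, frames [9, 2]
5 -> fault, frames [9, 2, 5]
9 -> hit
5 -> hit
9 -> hit
5 -> hit
4 -> fault, frames [9, 2, 5, 4]
9 -> hit
3 -> fault, evict 2, frames [9, 5, 4, 3]
4 -> hit
1 -> fault, evict 3, frames [9, 5, 4, 1]

{1, 4, 5, 9}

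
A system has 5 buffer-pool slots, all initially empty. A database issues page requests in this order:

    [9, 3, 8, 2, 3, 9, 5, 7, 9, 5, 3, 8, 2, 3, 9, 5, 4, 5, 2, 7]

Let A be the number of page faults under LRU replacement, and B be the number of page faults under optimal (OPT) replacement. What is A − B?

2

Under LRU: F F F F . . F F . . . F F . . . F . . F → 10 faults.
Under OPT: F F F F . . F F . . . . F . . . F . . . → 8 faults.
A − B = 10 − 8 = 2.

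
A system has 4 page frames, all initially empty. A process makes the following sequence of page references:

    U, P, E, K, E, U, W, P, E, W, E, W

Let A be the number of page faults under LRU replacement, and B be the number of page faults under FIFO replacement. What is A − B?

Under LRU: F F F F . . F F . . . . → 6 faults.
Under FIFO: F F F F . . F . . . . . → 5 faults.
A − B = 6 − 5 = 1.

1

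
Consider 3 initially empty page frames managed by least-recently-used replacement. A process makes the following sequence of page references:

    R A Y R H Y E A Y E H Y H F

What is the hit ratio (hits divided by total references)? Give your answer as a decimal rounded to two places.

0.43

R -> miss, frames {R}
A -> miss, frames {R,A}
Y -> miss, frames {R,A,Y}
R -> hit
H -> miss, evict A, frames {Y,R,H}
Y -> hit
E -> miss, evict R, frames {H,Y,E}
A -> miss, evict H, frames {Y,E,A}
Y -> hit
E -> hit
H -> miss, evict A, frames {Y,E,H}
Y -> hit
H -> hit
F -> miss, evict E, frames {Y,H,F}
Hits: 6 of 14 references → 6/14 = 0.4286.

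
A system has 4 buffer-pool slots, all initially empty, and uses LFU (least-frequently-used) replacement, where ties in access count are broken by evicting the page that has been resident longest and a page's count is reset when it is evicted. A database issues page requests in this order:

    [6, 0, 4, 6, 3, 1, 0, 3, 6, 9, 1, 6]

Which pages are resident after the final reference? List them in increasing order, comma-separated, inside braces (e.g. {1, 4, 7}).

6 → fault, frames (6)
0 → fault, frames (6 0)
4 → fault, frames (6 0 4)
6 → hit
3 → fault, frames (6 0 4 3)
1 → fault, evict 0, frames (6 4 3 1)
0 → fault, evict 4, frames (6 3 1 0)
3 → hit
6 → hit
9 → fault, evict 1, frames (6 3 0 9)
1 → fault, evict 0, frames (6 3 9 1)
6 → hit

{1, 3, 6, 9}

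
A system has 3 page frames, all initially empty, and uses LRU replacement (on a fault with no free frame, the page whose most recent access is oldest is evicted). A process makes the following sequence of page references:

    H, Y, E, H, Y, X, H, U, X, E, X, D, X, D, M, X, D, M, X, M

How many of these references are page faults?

H -> fault, frames [H]
Y -> fault, frames [H, Y]
E -> fault, frames [H, Y, E]
H -> hit
Y -> hit
X -> fault, evict E, frames [H, Y, X]
H -> hit
U -> fault, evict Y, frames [X, H, U]
X -> hit
E -> fault, evict H, frames [U, X, E]
X -> hit
D -> fault, evict U, frames [E, X, D]
X -> hit
D -> hit
M -> fault, evict E, frames [X, D, M]
X -> hit
D -> hit
M -> hit
X -> hit
M -> hit
Page faults: 8.

8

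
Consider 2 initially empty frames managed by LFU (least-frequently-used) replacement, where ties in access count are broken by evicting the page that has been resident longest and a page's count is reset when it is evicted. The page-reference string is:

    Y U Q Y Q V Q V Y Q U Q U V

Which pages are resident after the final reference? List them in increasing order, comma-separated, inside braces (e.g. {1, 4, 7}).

{Q, V}

Y → fault, frames [Y]
U → fault, frames [Y, U]
Q → fault, evict Y, frames [U, Q]
Y → fault, evict U, frames [Q, Y]
Q → hit
V → fault, evict Y, frames [Q, V]
Q → hit
V → hit
Y → fault, evict V, frames [Q, Y]
Q → hit
U → fault, evict Y, frames [Q, U]
Q → hit
U → hit
V → fault, evict U, frames [Q, V]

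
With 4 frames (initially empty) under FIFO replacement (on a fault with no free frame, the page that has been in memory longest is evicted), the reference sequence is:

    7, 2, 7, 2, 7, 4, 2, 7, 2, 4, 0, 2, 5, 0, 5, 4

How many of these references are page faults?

5

7: fault, frames (7)
2: fault, frames (7 2)
7: hit
2: hit
7: hit
4: fault, frames (7 2 4)
2: hit
7: hit
2: hit
4: hit
0: fault, frames (7 2 4 0)
2: hit
5: fault, evict 7, frames (2 4 0 5)
0: hit
5: hit
4: hit
Page faults: 5.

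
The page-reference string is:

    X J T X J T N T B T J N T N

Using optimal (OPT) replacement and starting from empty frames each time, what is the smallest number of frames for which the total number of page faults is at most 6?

f=1: 14 faults
f=2: 8 faults
f=3: 6 faults
f=4: 5 faults
f=5: 5 faults
Smallest f with faults ≤ 6 is 3.

3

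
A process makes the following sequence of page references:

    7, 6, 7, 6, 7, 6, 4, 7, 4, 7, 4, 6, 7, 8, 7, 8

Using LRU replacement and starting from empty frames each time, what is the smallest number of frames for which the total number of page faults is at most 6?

3

f=1: 16 faults
f=2: 7 faults
f=3: 4 faults
f=4: 4 faults
Smallest f with faults ≤ 6 is 3.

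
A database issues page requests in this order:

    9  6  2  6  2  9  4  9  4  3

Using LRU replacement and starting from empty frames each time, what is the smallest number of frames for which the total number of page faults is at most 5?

f=1: 10 faults
f=2: 6 faults
f=3: 5 faults
f=4: 5 faults
f=5: 5 faults
Smallest f with faults ≤ 5 is 3.

3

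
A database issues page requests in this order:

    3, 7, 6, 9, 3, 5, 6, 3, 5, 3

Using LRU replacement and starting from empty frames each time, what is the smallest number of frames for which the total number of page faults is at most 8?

3

f=1: 10 faults
f=2: 9 faults
f=3: 7 faults
f=4: 5 faults
f=5: 5 faults
Smallest f with faults ≤ 8 is 3.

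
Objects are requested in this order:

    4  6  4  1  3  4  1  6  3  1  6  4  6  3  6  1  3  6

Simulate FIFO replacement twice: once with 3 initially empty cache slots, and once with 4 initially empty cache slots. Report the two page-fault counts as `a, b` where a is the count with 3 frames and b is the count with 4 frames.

3 frames: F F . F F F . F . F . . . F . . . . → 8 faults.
4 frames: F F . F F . . . . . . . . . . . . . → 4 faults.
4 < 8: adding a frame reduced faults, as is typical.

8, 4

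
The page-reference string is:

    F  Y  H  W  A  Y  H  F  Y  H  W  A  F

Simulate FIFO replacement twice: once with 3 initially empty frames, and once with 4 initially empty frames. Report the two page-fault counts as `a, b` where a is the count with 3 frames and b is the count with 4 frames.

3 frames: F F F F F F F F . . F F . → 10 faults.
4 frames: F F F F F . . F F F F F F → 11 faults.
11 > 10: adding a frame increased faults — Belady's anomaly.

10, 11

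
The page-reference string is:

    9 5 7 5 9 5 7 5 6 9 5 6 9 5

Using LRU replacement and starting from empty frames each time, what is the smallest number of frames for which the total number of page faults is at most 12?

2

f=1: 14 faults
f=2: 11 faults
f=3: 5 faults
f=4: 4 faults
Smallest f with faults ≤ 12 is 2.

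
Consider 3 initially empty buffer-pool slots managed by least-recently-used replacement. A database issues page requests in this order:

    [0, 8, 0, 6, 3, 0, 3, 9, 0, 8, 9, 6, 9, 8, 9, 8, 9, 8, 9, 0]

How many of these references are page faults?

8

0: miss, frames {0}
8: miss, frames {0,8}
0: hit
6: miss, frames {8,0,6}
3: miss, evict 8, frames {0,6,3}
0: hit
3: hit
9: miss, evict 6, frames {0,3,9}
0: hit
8: miss, evict 3, frames {9,0,8}
9: hit
6: miss, evict 0, frames {8,9,6}
9: hit
8: hit
9: hit
8: hit
9: hit
8: hit
9: hit
0: miss, evict 6, frames {8,9,0}
Page faults: 8.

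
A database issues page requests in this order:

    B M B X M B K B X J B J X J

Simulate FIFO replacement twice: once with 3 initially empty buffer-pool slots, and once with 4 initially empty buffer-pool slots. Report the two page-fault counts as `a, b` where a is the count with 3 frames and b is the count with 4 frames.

3 frames: F F . F . . F F . F . . F . → 7 faults.
4 frames: F F . F . . F . . F F . . . → 6 faults.
6 < 7: adding a frame reduced faults, as is typical.

7, 6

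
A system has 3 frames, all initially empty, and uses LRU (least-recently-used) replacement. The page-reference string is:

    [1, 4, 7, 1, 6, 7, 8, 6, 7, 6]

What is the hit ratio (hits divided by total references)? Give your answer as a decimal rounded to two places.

1 → fault, frames (1)
4 → fault, frames (1 4)
7 → fault, frames (1 4 7)
1 → hit
6 → fault, evict 4, frames (7 1 6)
7 → hit
8 → fault, evict 1, frames (6 7 8)
6 → hit
7 → hit
6 → hit
Hits: 5 of 10 references → 5/10 = 0.5000.

0.50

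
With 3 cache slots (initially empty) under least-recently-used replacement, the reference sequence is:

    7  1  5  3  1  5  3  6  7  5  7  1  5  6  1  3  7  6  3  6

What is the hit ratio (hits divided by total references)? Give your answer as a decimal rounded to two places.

7 → miss, frames {7}
1 → miss, frames {7,1}
5 → miss, frames {7,1,5}
3 → miss, evict 7, frames {1,5,3}
1 → hit
5 → hit
3 → hit
6 → miss, evict 1, frames {5,3,6}
7 → miss, evict 5, frames {3,6,7}
5 → miss, evict 3, frames {6,7,5}
7 → hit
1 → miss, evict 6, frames {5,7,1}
5 → hit
6 → miss, evict 7, frames {1,5,6}
1 → hit
3 → miss, evict 5, frames {6,1,3}
7 → miss, evict 6, frames {1,3,7}
6 → miss, evict 1, frames {3,7,6}
3 → hit
6 → hit
Hits: 8 of 20 references → 8/20 = 0.4000.

0.40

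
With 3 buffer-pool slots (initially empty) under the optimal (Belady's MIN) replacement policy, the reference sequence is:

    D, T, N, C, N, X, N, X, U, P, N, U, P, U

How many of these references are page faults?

7

D -> miss, frames {D}
T -> miss, frames {D,T}
N -> miss, frames {D,T,N}
C -> miss, evict T, frames {D,N,C}
N -> hit
X -> miss, evict C, frames {D,N,X}
N -> hit
X -> hit
U -> miss, evict X, frames {D,N,U}
P -> miss, evict D, frames {N,U,P}
N -> hit
U -> hit
P -> hit
U -> hit
Page faults: 7.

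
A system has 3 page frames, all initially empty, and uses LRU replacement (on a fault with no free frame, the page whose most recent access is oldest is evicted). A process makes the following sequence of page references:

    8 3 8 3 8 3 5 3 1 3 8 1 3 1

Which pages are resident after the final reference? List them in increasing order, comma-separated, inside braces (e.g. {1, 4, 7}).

8 → fault, frames (8)
3 → fault, frames (8 3)
8 → hit
3 → hit
8 → hit
3 → hit
5 → fault, frames (8 3 5)
3 → hit
1 → fault, evict 8, frames (5 3 1)
3 → hit
8 → fault, evict 5, frames (1 3 8)
1 → hit
3 → hit
1 → hit

{1, 3, 8}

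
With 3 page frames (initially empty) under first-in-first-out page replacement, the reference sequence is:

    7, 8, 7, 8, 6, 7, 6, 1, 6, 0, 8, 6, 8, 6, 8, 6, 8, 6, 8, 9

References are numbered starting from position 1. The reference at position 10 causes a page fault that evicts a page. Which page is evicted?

8

pos 1: 7 -> fault, frames (7)
pos 2: 8 -> fault, frames (7 8)
pos 3: 7 -> hit
pos 4: 8 -> hit
pos 5: 6 -> fault, frames (7 8 6)
pos 6: 7 -> hit
pos 7: 6 -> hit
pos 8: 1 -> fault, evict 7, frames (8 6 1)
pos 9: 6 -> hit
pos 10: 0 -> fault, evict 8, frames (6 1 0)
At position 10, page 8 is evicted.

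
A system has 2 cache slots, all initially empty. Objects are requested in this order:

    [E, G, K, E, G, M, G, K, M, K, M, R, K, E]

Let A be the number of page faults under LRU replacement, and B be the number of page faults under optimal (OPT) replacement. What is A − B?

Under LRU: F F F F F F . F F . . F F F → 11 faults.
Under OPT: F F F . F F . F . . . F . F → 8 faults.
A − B = 11 − 8 = 3.

3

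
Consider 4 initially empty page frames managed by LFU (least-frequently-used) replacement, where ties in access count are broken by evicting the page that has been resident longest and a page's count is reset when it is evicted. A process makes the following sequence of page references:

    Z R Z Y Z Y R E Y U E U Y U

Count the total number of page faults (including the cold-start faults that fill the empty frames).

7

Z: fault, frames (Z)
R: fault, frames (Z R)
Z: hit
Y: fault, frames (Z R Y)
Z: hit
Y: hit
R: hit
E: fault, frames (Z R Y E)
Y: hit
U: fault, evict E, frames (Z R Y U)
E: fault, evict U, frames (Z R Y E)
U: fault, evict E, frames (Z R Y U)
Y: hit
U: hit
Page faults: 7.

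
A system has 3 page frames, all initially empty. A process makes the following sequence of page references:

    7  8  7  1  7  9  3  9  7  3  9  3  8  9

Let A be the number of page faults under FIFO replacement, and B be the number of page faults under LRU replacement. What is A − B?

2

Under FIFO: F F . F . F F . F . . . F F → 8 faults.
Under LRU: F F . F . F F . . . . . F . → 6 faults.
A − B = 8 − 6 = 2.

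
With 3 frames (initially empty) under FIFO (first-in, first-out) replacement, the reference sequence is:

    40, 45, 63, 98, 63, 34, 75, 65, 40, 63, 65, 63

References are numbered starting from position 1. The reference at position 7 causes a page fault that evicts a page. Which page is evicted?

pos 1: 40 -> miss, frames (40)
pos 2: 45 -> miss, frames (40 45)
pos 3: 63 -> miss, frames (40 45 63)
pos 4: 98 -> miss, evict 40, frames (45 63 98)
pos 5: 63 -> hit
pos 6: 34 -> miss, evict 45, frames (63 98 34)
pos 7: 75 -> miss, evict 63, frames (98 34 75)
At position 7, page 63 is evicted.

63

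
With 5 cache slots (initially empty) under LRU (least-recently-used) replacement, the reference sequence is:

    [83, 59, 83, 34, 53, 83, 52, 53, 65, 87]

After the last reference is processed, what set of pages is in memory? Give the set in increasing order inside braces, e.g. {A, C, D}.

{52, 53, 65, 83, 87}

83 → miss, frames {83}
59 → miss, frames {83,59}
83 → hit
34 → miss, frames {59,83,34}
53 → miss, frames {59,83,34,53}
83 → hit
52 → miss, frames {59,34,53,83,52}
53 → hit
65 → miss, evict 59, frames {34,83,52,53,65}
87 → miss, evict 34, frames {83,52,53,65,87}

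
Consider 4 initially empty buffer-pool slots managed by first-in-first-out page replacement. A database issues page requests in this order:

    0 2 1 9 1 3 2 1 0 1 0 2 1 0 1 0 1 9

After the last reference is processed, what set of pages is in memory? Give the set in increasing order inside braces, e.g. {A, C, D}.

{0, 1, 2, 9}

0 -> fault, frames (0)
2 -> fault, frames (0 2)
1 -> fault, frames (0 2 1)
9 -> fault, frames (0 2 1 9)
1 -> hit
3 -> fault, evict 0, frames (2 1 9 3)
2 -> hit
1 -> hit
0 -> fault, evict 2, frames (1 9 3 0)
1 -> hit
0 -> hit
2 -> fault, evict 1, frames (9 3 0 2)
1 -> fault, evict 9, frames (3 0 2 1)
0 -> hit
1 -> hit
0 -> hit
1 -> hit
9 -> fault, evict 3, frames (0 2 1 9)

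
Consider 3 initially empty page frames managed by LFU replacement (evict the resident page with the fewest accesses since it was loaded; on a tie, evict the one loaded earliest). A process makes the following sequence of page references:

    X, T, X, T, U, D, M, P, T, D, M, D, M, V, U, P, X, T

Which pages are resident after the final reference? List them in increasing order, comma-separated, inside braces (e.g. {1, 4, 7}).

X → fault, frames [X]
T → fault, frames [X, T]
X → hit
T → hit
U → fault, frames [X, T, U]
D → fault, evict U, frames [X, T, D]
M → fault, evict D, frames [X, T, M]
P → fault, evict M, frames [X, T, P]
T → hit
D → fault, evict P, frames [X, T, D]
M → fault, evict D, frames [X, T, M]
D → fault, evict M, frames [X, T, D]
M → fault, evict D, frames [X, T, M]
V → fault, evict M, frames [X, T, V]
U → fault, evict V, frames [X, T, U]
P → fault, evict U, frames [X, T, P]
X → hit
T → hit

{P, T, X}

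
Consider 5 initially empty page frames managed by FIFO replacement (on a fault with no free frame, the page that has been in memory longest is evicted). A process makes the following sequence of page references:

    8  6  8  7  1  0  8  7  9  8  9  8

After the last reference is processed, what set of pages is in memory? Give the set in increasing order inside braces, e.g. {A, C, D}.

8: fault, frames (8)
6: fault, frames (8 6)
8: hit
7: fault, frames (8 6 7)
1: fault, frames (8 6 7 1)
0: fault, frames (8 6 7 1 0)
8: hit
7: hit
9: fault, evict 8, frames (6 7 1 0 9)
8: fault, evict 6, frames (7 1 0 9 8)
9: hit
8: hit

{0, 1, 7, 8, 9}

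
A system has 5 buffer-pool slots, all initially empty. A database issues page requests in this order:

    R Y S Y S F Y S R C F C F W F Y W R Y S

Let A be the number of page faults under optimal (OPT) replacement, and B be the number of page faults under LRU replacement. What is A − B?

-2

Under OPT: F F F . . F . . . F . . . F . . . . . . → 6 faults.
Under LRU: F F F . . F . . . F . . . F . F . . . F → 8 faults.
A − B = 6 − 8 = -2.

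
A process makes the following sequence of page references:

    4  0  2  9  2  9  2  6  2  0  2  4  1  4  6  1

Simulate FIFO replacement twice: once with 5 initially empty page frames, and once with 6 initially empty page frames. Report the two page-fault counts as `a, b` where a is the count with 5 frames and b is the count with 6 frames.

7, 6

5 frames: F F F F . . . F . . . . F F . . → 7 faults.
6 frames: F F F F . . . F . . . . F . . . → 6 faults.
6 < 7: adding a frame reduced faults, as is typical.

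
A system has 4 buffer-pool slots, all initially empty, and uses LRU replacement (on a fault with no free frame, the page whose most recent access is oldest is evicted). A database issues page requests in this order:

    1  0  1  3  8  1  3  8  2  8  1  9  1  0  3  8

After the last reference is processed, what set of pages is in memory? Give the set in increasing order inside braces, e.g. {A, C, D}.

1 -> miss, frames [1]
0 -> miss, frames [1, 0]
1 -> hit
3 -> miss, frames [0, 1, 3]
8 -> miss, frames [0, 1, 3, 8]
1 -> hit
3 -> hit
8 -> hit
2 -> miss, evict 0, frames [1, 3, 8, 2]
8 -> hit
1 -> hit
9 -> miss, evict 3, frames [2, 8, 1, 9]
1 -> hit
0 -> miss, evict 2, frames [8, 9, 1, 0]
3 -> miss, evict 8, frames [9, 1, 0, 3]
8 -> miss, evict 9, frames [1, 0, 3, 8]

{0, 1, 3, 8}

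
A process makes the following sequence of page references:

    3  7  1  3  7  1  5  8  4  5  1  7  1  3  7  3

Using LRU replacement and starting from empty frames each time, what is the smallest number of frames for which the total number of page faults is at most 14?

f=1: 16 faults
f=2: 14 faults
f=3: 9 faults
f=4: 8 faults
f=5: 7 faults
f=6: 6 faults
Smallest f with faults ≤ 14 is 2.

2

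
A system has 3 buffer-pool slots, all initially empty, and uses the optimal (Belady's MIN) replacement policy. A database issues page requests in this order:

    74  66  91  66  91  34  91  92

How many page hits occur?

74 -> miss, frames [74]
66 -> miss, frames [74, 66]
91 -> miss, frames [74, 66, 91]
66 -> hit
91 -> hit
34 -> miss, evict 66, frames [74, 91, 34]
91 -> hit
92 -> miss, evict 34, frames [74, 91, 92]
Hits: 3.

3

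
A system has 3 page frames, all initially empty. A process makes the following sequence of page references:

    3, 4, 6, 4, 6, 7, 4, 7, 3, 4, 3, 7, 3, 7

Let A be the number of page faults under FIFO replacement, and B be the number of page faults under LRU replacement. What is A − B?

1

Under FIFO: F F F . . F . . F F . . . . → 6 faults.
Under LRU: F F F . . F . . F . . . . . → 5 faults.
A − B = 6 − 5 = 1.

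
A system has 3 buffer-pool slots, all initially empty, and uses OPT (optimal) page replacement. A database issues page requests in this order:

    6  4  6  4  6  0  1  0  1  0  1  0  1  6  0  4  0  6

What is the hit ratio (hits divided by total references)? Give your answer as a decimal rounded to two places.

0.72

6: fault, frames (6)
4: fault, frames (6 4)
6: hit
4: hit
6: hit
0: fault, frames (6 4 0)
1: fault, evict 4, frames (6 0 1)
0: hit
1: hit
0: hit
1: hit
0: hit
1: hit
6: hit
0: hit
4: fault, evict 1, frames (6 0 4)
0: hit
6: hit
Hits: 13 of 18 references → 13/18 = 0.7222.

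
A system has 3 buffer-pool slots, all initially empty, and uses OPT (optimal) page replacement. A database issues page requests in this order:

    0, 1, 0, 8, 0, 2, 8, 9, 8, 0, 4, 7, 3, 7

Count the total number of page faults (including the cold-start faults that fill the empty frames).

8

0: fault, frames {0}
1: fault, frames {0,1}
0: hit
8: fault, frames {0,1,8}
0: hit
2: fault, evict 1, frames {0,8,2}
8: hit
9: fault, evict 2, frames {0,8,9}
8: hit
0: hit
4: fault, evict 9, frames {0,8,4}
7: fault, evict 4, frames {0,8,7}
3: fault, evict 8, frames {0,7,3}
7: hit
Page faults: 8.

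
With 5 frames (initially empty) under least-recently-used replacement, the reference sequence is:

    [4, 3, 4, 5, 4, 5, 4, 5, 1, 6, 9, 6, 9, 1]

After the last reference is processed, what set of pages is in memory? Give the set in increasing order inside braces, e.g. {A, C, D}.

{1, 4, 5, 6, 9}

4: fault, frames (4)
3: fault, frames (4 3)
4: hit
5: fault, frames (3 4 5)
4: hit
5: hit
4: hit
5: hit
1: fault, frames (3 4 5 1)
6: fault, frames (3 4 5 1 6)
9: fault, evict 3, frames (4 5 1 6 9)
6: hit
9: hit
1: hit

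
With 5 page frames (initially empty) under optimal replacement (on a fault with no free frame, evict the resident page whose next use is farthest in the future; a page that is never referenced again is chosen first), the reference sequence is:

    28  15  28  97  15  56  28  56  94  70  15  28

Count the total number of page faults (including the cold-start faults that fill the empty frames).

28 -> fault, frames [28]
15 -> fault, frames [28, 15]
28 -> hit
97 -> fault, frames [28, 15, 97]
15 -> hit
56 -> fault, frames [28, 15, 97, 56]
28 -> hit
56 -> hit
94 -> fault, frames [28, 15, 97, 56, 94]
70 -> fault, evict 94, frames [28, 15, 97, 56, 70]
15 -> hit
28 -> hit
Page faults: 6.

6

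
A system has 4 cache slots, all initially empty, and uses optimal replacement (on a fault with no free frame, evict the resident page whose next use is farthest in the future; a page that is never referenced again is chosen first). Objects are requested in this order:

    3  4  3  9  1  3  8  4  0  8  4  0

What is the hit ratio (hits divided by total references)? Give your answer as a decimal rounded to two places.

0.50

3 -> fault, frames (3)
4 -> fault, frames (3 4)
3 -> hit
9 -> fault, frames (3 4 9)
1 -> fault, frames (3 4 9 1)
3 -> hit
8 -> fault, evict 1, frames (3 4 9 8)
4 -> hit
0 -> fault, evict 9, frames (3 4 8 0)
8 -> hit
4 -> hit
0 -> hit
Hits: 6 of 12 references → 6/12 = 0.5000.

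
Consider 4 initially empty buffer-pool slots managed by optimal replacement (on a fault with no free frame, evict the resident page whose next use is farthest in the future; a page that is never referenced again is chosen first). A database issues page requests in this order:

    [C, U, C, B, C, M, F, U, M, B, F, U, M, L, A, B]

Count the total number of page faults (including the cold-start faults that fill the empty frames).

7

C → miss, frames (C)
U → miss, frames (C U)
C → hit
B → miss, frames (C U B)
C → hit
M → miss, frames (C U B M)
F → miss, evict C, frames (U B M F)
U → hit
M → hit
B → hit
F → hit
U → hit
M → hit
L → miss, evict F, frames (U B M L)
A → miss, evict L, frames (U B M A)
B → hit
Page faults: 7.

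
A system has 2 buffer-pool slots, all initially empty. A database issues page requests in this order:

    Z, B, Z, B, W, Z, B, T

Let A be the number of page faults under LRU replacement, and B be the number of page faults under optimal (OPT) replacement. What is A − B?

1

Under LRU: F F . . F F F F → 6 faults.
Under OPT: F F . . F . F F → 5 faults.
A − B = 6 − 5 = 1.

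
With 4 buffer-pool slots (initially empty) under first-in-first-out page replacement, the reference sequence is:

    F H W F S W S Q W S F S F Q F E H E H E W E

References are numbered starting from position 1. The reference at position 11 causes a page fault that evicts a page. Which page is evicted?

H

pos 1: F: fault, frames [F]
pos 2: H: fault, frames [F, H]
pos 3: W: fault, frames [F, H, W]
pos 4: F: hit
pos 5: S: fault, frames [F, H, W, S]
pos 6: W: hit
pos 7: S: hit
pos 8: Q: fault, evict F, frames [H, W, S, Q]
pos 9: W: hit
pos 10: S: hit
pos 11: F: fault, evict H, frames [W, S, Q, F]
At position 11, page H is evicted.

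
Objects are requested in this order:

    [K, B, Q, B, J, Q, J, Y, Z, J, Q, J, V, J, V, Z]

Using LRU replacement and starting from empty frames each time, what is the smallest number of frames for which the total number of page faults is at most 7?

4

f=1: 16 faults
f=2: 11 faults
f=3: 9 faults
f=4: 7 faults
f=5: 7 faults
f=6: 7 faults
f=7: 7 faults
Smallest f with faults ≤ 7 is 4.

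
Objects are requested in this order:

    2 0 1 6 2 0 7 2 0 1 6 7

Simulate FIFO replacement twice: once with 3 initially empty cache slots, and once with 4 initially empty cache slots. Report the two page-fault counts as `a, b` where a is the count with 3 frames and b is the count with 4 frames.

3 frames: F F F F F F F . . F F . → 9 faults.
4 frames: F F F F . . F F F F F F → 10 faults.
10 > 9: adding a frame increased faults — Belady's anomaly.

9, 10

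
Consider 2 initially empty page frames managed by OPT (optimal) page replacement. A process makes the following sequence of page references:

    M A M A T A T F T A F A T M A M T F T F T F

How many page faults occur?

M -> fault, frames {M}
A -> fault, frames {M,A}
M -> hit
A -> hit
T -> fault, evict M, frames {A,T}
A -> hit
T -> hit
F -> fault, evict A, frames {T,F}
T -> hit
A -> fault, evict T, frames {F,A}
F -> hit
A -> hit
T -> fault, evict F, frames {A,T}
M -> fault, evict T, frames {A,M}
A -> hit
M -> hit
T -> fault, evict M, frames {A,T}
F -> fault, evict A, frames {T,F}
T -> hit
F -> hit
T -> hit
F -> hit
Page faults: 9.

9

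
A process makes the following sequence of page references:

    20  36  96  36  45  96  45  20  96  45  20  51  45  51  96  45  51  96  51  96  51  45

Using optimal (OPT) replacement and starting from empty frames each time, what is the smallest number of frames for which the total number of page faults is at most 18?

2

f=1: 22 faults
f=2: 10 faults
f=3: 5 faults
f=4: 5 faults
f=5: 5 faults
Smallest f with faults ≤ 18 is 2.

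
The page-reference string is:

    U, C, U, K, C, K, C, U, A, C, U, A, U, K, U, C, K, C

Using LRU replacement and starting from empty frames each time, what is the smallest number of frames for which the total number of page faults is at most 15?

2

f=1: 18 faults
f=2: 12 faults
f=3: 6 faults
f=4: 4 faults
Smallest f with faults ≤ 15 is 2.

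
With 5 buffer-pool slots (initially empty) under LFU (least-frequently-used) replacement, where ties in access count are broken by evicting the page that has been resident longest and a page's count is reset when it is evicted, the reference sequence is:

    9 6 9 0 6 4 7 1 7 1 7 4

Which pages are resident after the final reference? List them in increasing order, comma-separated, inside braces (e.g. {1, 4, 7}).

{1, 4, 6, 7, 9}

9 -> fault, frames (9)
6 -> fault, frames (9 6)
9 -> hit
0 -> fault, frames (9 6 0)
6 -> hit
4 -> fault, frames (9 6 0 4)
7 -> fault, frames (9 6 0 4 7)
1 -> fault, evict 0, frames (9 6 4 7 1)
7 -> hit
1 -> hit
7 -> hit
4 -> hit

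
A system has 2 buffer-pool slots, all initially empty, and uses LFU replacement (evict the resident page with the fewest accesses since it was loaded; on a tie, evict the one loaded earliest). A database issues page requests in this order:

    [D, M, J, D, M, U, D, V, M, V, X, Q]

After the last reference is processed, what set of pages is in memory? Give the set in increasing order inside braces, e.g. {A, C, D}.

D → miss, frames (D)
M → miss, frames (D M)
J → miss, evict D, frames (M J)
D → miss, evict M, frames (J D)
M → miss, evict J, frames (D M)
U → miss, evict D, frames (M U)
D → miss, evict M, frames (U D)
V → miss, evict U, frames (D V)
M → miss, evict D, frames (V M)
V → hit
X → miss, evict M, frames (V X)
Q → miss, evict X, frames (V Q)

{Q, V}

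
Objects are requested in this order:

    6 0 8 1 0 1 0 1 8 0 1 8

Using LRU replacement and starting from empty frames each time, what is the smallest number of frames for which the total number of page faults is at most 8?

f=1: 12 faults
f=2: 9 faults
f=3: 4 faults
f=4: 4 faults
Smallest f with faults ≤ 8 is 3.

3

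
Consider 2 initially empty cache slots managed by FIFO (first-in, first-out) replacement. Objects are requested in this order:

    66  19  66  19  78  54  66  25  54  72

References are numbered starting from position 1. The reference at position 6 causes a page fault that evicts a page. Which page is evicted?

19

pos 1: 66: miss, frames (66)
pos 2: 19: miss, frames (66 19)
pos 3: 66: hit
pos 4: 19: hit
pos 5: 78: miss, evict 66, frames (19 78)
pos 6: 54: miss, evict 19, frames (78 54)
At position 6, page 19 is evicted.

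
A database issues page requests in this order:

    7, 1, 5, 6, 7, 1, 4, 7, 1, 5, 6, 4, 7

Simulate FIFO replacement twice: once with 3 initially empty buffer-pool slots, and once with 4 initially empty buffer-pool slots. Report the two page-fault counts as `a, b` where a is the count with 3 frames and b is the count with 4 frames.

3 frames: F F F F F F F . . F F . F → 10 faults.
4 frames: F F F F . . F F F F F F F → 11 faults.
11 > 10: adding a frame increased faults — Belady's anomaly.

10, 11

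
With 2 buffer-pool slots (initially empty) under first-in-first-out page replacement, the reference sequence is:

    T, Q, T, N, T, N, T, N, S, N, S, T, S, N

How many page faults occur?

9

T: fault, frames (T)
Q: fault, frames (T Q)
T: hit
N: fault, evict T, frames (Q N)
T: fault, evict Q, frames (N T)
N: hit
T: hit
N: hit
S: fault, evict N, frames (T S)
N: fault, evict T, frames (S N)
S: hit
T: fault, evict S, frames (N T)
S: fault, evict N, frames (T S)
N: fault, evict T, frames (S N)
Page faults: 9.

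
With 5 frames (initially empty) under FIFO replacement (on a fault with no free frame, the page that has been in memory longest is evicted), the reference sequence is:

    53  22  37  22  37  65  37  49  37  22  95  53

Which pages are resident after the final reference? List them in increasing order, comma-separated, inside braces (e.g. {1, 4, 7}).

{37, 49, 53, 65, 95}

53 -> miss, frames (53)
22 -> miss, frames (53 22)
37 -> miss, frames (53 22 37)
22 -> hit
37 -> hit
65 -> miss, frames (53 22 37 65)
37 -> hit
49 -> miss, frames (53 22 37 65 49)
37 -> hit
22 -> hit
95 -> miss, evict 53, frames (22 37 65 49 95)
53 -> miss, evict 22, frames (37 65 49 95 53)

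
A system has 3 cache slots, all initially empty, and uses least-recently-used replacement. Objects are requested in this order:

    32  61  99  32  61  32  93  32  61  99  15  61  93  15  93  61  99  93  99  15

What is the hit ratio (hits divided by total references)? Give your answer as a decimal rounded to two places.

0.55

32 -> fault, frames [32]
61 -> fault, frames [32, 61]
99 -> fault, frames [32, 61, 99]
32 -> hit
61 -> hit
32 -> hit
93 -> fault, evict 99, frames [61, 32, 93]
32 -> hit
61 -> hit
99 -> fault, evict 93, frames [32, 61, 99]
15 -> fault, evict 32, frames [61, 99, 15]
61 -> hit
93 -> fault, evict 99, frames [15, 61, 93]
15 -> hit
93 -> hit
61 -> hit
99 -> fault, evict 15, frames [93, 61, 99]
93 -> hit
99 -> hit
15 -> fault, evict 61, frames [93, 99, 15]
Hits: 11 of 20 references → 11/20 = 0.5500.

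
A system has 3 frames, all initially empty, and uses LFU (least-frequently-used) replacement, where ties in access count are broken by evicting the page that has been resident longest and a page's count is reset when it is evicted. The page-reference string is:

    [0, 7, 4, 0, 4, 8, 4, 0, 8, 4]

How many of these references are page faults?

0 -> miss, frames [0]
7 -> miss, frames [0, 7]
4 -> miss, frames [0, 7, 4]
0 -> hit
4 -> hit
8 -> miss, evict 7, frames [0, 4, 8]
4 -> hit
0 -> hit
8 -> hit
4 -> hit
Page faults: 4.

4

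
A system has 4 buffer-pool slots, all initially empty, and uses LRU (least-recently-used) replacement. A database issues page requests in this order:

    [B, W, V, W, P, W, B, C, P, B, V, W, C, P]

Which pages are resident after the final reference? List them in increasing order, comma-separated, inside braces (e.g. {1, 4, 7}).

{C, P, V, W}

B: fault, frames {B}
W: fault, frames {B,W}
V: fault, frames {B,W,V}
W: hit
P: fault, frames {B,V,W,P}
W: hit
B: hit
C: fault, evict V, frames {P,W,B,C}
P: hit
B: hit
V: fault, evict W, frames {C,P,B,V}
W: fault, evict C, frames {P,B,V,W}
C: fault, evict P, frames {B,V,W,C}
P: fault, evict B, frames {V,W,C,P}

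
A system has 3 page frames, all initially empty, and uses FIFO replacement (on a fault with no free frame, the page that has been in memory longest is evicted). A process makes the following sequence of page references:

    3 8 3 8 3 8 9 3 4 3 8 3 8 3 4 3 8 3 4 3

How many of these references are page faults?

3 → miss, frames [3]
8 → miss, frames [3, 8]
3 → hit
8 → hit
3 → hit
8 → hit
9 → miss, frames [3, 8, 9]
3 → hit
4 → miss, evict 3, frames [8, 9, 4]
3 → miss, evict 8, frames [9, 4, 3]
8 → miss, evict 9, frames [4, 3, 8]
3 → hit
8 → hit
3 → hit
4 → hit
3 → hit
8 → hit
3 → hit
4 → hit
3 → hit
Page faults: 6.

6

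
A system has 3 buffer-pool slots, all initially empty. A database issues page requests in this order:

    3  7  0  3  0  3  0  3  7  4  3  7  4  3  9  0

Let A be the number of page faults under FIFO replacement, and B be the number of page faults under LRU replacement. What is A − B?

Under FIFO: F F F . . . . . . F F F . . F F → 8 faults.
Under LRU: F F F . . . . . . F . . . . F F → 6 faults.
A − B = 8 − 6 = 2.

2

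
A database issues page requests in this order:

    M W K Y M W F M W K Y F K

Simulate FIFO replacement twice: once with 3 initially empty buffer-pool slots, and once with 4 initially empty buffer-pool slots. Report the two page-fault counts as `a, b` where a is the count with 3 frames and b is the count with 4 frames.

3 frames: F F F F F F F . . F F . . → 9 faults.
4 frames: F F F F . . F F F F F F . → 10 faults.
10 > 9: adding a frame increased faults — Belady's anomaly.

9, 10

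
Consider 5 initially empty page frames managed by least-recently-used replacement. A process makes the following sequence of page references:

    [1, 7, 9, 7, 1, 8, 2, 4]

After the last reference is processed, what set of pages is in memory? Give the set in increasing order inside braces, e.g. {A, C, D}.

1 → fault, frames (1)
7 → fault, frames (1 7)
9 → fault, frames (1 7 9)
7 → hit
1 → hit
8 → fault, frames (9 7 1 8)
2 → fault, frames (9 7 1 8 2)
4 → fault, evict 9, frames (7 1 8 2 4)

{1, 2, 4, 7, 8}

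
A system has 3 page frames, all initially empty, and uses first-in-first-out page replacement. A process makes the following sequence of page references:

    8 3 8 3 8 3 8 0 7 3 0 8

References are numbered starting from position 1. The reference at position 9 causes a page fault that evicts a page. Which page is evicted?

8

pos 1: 8 -> miss, frames {8}
pos 2: 3 -> miss, frames {8,3}
pos 3: 8 -> hit
pos 4: 3 -> hit
pos 5: 8 -> hit
pos 6: 3 -> hit
pos 7: 8 -> hit
pos 8: 0 -> miss, frames {8,3,0}
pos 9: 7 -> miss, evict 8, frames {3,0,7}
At position 9, page 8 is evicted.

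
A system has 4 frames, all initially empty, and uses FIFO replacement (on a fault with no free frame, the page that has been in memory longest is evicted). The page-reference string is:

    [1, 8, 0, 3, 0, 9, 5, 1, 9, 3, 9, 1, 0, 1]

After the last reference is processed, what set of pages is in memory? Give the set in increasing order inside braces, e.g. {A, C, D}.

1: fault, frames [1]
8: fault, frames [1, 8]
0: fault, frames [1, 8, 0]
3: fault, frames [1, 8, 0, 3]
0: hit
9: fault, evict 1, frames [8, 0, 3, 9]
5: fault, evict 8, frames [0, 3, 9, 5]
1: fault, evict 0, frames [3, 9, 5, 1]
9: hit
3: hit
9: hit
1: hit
0: fault, evict 3, frames [9, 5, 1, 0]
1: hit

{0, 1, 5, 9}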